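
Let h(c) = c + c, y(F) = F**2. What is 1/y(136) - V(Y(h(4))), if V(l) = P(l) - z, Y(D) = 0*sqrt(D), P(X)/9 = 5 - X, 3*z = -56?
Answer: -3532733/55488 ≈ -63.667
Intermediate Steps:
h(c) = 2*c
z = -56/3 (z = (1/3)*(-56) = -56/3 ≈ -18.667)
P(X) = 45 - 9*X (P(X) = 9*(5 - X) = 45 - 9*X)
Y(D) = 0
V(l) = 191/3 - 9*l (V(l) = (45 - 9*l) - 1*(-56/3) = (45 - 9*l) + 56/3 = 191/3 - 9*l)
1/y(136) - V(Y(h(4))) = 1/(136**2) - (191/3 - 9*0) = 1/18496 - (191/3 + 0) = 1/18496 - 1*191/3 = 1/18496 - 191/3 = -3532733/55488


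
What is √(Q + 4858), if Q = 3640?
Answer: √8498 ≈ 92.185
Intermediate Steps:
√(Q + 4858) = √(3640 + 4858) = √8498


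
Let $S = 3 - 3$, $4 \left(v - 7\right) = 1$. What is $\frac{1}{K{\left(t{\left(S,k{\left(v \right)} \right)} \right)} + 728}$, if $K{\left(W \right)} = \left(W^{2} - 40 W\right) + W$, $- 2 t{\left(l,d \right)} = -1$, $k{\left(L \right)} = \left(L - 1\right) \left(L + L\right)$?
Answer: $\frac{4}{2835} \approx 0.0014109$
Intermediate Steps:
$v = \frac{29}{4}$ ($v = 7 + \frac{1}{4} \cdot 1 = 7 + \frac{1}{4} = \frac{29}{4} \approx 7.25$)
$k{\left(L \right)} = 2 L \left(-1 + L\right)$ ($k{\left(L \right)} = \left(-1 + L\right) 2 L = 2 L \left(-1 + L\right)$)
$S = 0$ ($S = 3 - 3 = 0$)
$t{\left(l,d \right)} = \frac{1}{2}$ ($t{\left(l,d \right)} = \left(- \frac{1}{2}\right) \left(-1\right) = \frac{1}{2}$)
$K{\left(W \right)} = W^{2} - 39 W$
$\frac{1}{K{\left(t{\left(S,k{\left(v \right)} \right)} \right)} + 728} = \frac{1}{\frac{-39 + \frac{1}{2}}{2} + 728} = \frac{1}{\frac{1}{2} \left(- \frac{77}{2}\right) + 728} = \frac{1}{- \frac{77}{4} + 728} = \frac{1}{\frac{2835}{4}} = \frac{4}{2835}$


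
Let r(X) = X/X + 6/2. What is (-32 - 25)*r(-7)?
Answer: -228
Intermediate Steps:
r(X) = 4 (r(X) = 1 + 6*(1/2) = 1 + 3 = 4)
(-32 - 25)*r(-7) = (-32 - 25)*4 = -57*4 = -228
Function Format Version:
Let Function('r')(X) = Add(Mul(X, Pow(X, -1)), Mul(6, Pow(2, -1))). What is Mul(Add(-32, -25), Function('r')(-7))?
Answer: -228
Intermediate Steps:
Function('r')(X) = 4 (Function('r')(X) = Add(1, Mul(6, Rational(1, 2))) = Add(1, 3) = 4)
Mul(Add(-32, -25), Function('r')(-7)) = Mul(Add(-32, -25), 4) = Mul(-57, 4) = -228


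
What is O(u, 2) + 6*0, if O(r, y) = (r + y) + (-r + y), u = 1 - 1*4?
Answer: 4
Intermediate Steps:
u = -3 (u = 1 - 4 = -3)
O(r, y) = 2*y (O(r, y) = (r + y) + (y - r) = 2*y)
O(u, 2) + 6*0 = 2*2 + 6*0 = 4 + 0 = 4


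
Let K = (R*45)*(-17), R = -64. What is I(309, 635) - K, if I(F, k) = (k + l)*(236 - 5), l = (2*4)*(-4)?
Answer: 90333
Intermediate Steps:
l = -32 (l = 8*(-4) = -32)
K = 48960 (K = -64*45*(-17) = -2880*(-17) = 48960)
I(F, k) = -7392 + 231*k (I(F, k) = (k - 32)*(236 - 5) = (-32 + k)*231 = -7392 + 231*k)
I(309, 635) - K = (-7392 + 231*635) - 1*48960 = (-7392 + 146685) - 48960 = 139293 - 48960 = 90333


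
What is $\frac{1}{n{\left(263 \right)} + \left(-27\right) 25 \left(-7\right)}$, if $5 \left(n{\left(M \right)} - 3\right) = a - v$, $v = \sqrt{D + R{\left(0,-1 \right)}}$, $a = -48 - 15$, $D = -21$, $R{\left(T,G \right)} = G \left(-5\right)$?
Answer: $\frac{23577}{111174989} + \frac{4 i}{111174989} \approx 0.00021207 + 3.5979 \cdot 10^{-8} i$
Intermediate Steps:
$R{\left(T,G \right)} = - 5 G$
$a = -63$ ($a = -48 - 15 = -63$)
$v = 4 i$ ($v = \sqrt{-21 - -5} = \sqrt{-21 + 5} = \sqrt{-16} = 4 i \approx 4.0 i$)
$n{\left(M \right)} = - \frac{48}{5} - \frac{4 i}{5}$ ($n{\left(M \right)} = 3 + \frac{-63 - 4 i}{5} = 3 - \left(\frac{63}{5} + \frac{4 i}{5}\right) = - \frac{48}{5} - \frac{4 i}{5}$)
$\frac{1}{n{\left(263 \right)} + \left(-27\right) 25 \left(-7\right)} = \frac{1}{\left(- \frac{48}{5} - \frac{4 i}{5}\right) + \left(-27\right) 25 \left(-7\right)} = \frac{1}{\left(- \frac{48}{5} - \frac{4 i}{5}\right) - -4725} = \frac{1}{\left(- \frac{48}{5} - \frac{4 i}{5}\right) + 4725} = \frac{1}{\frac{23577}{5} - \frac{4 i}{5}} = \frac{5 \left(\frac{23577}{5} + \frac{4 i}{5}\right)}{111174989}$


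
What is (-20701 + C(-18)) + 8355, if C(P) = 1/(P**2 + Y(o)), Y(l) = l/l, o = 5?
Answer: -4012449/325 ≈ -12346.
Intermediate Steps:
Y(l) = 1
C(P) = 1/(1 + P**2) (C(P) = 1/(P**2 + 1) = 1/(1 + P**2))
(-20701 + C(-18)) + 8355 = (-20701 + 1/(1 + (-18)**2)) + 8355 = (-20701 + 1/(1 + 324)) + 8355 = (-20701 + 1/325) + 8355 = -6727824/325 + 8355 = -4012449/325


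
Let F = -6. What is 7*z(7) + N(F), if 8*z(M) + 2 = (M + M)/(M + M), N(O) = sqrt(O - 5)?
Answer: -7/8 + I*sqrt(11) ≈ -0.875 + 3.3166*I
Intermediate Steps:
N(O) = sqrt(-5 + O)
z(M) = -1/8 (z(M) = -1/4 + ((M + M)/(M + M))/8 = -1/4 + ((2*M)/((2*M)))/8 = -1/4 + ((2*M)*(1/(2*M)))/8 = -1/4 + (1/8)*1 = -1/4 + 1/8 = -1/8)
7*z(7) + N(F) = 7*(-1/8) + sqrt(-5 - 6) = -7/8 + sqrt(-11) = -7/8 + I*sqrt(11)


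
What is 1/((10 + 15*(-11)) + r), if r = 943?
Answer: 1/788 ≈ 0.0012690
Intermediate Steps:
1/((10 + 15*(-11)) + r) = 1/((10 + 15*(-11)) + 943) = 1/((10 - 165) + 943) = 1/(-155 + 943) = 1/788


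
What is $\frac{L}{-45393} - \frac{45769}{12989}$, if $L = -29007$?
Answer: $- \frac{566940098}{196536559} \approx -2.8847$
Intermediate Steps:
$\frac{L}{-45393} - \frac{45769}{12989} = - \frac{29007}{-45393} - \frac{45769}{12989} = \left(-29007\right) \left(- \frac{1}{45393}\right) - \frac{45769}{12989} = \frac{9669}{15131} - \frac{45769}{12989} = - \frac{566940098}{196536559}$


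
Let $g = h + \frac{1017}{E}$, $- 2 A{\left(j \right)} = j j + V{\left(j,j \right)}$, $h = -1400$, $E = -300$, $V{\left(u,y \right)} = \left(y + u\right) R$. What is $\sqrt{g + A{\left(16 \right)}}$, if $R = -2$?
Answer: $\frac{i \sqrt{149939}}{10} \approx 38.722 i$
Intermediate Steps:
$V{\left(u,y \right)} = - 2 u - 2 y$ ($V{\left(u,y \right)} = \left(y + u\right) \left(-2\right) = \left(u + y\right) \left(-2\right) = - 2 u - 2 y$)
$A{\left(j \right)} = 2 j - \frac{j^{2}}{2}$ ($A{\left(j \right)} = - \frac{j j - 4 j}{2} = - \frac{j^{2} - 4 j}{2} = 2 j - \frac{j^{2}}{2}$)
$g = - \frac{140339}{100}$ ($g = -1400 + \frac{1017}{-300} = -1400 + 1017 \left(- \frac{1}{300}\right) = -1400 - \frac{339}{100} = - \frac{140339}{100} \approx -1403.4$)
$\sqrt{g + A{\left(16 \right)}} = \sqrt{- \frac{140339}{100} + \frac{1}{2} \cdot 16 \left(4 - 16\right)} = \sqrt{- \frac{140339}{100} + \frac{1}{2} \cdot 16 \left(-12\right)} = \sqrt{- \frac{140339}{100} - 96} = \sqrt{- \frac{149939}{100}} = \frac{i \sqrt{149939}}{10}$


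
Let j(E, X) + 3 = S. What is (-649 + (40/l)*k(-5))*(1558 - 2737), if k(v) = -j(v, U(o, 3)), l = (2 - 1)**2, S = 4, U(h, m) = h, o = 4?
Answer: 812331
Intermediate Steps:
l = 1 (l = 1**2 = 1)
j(E, X) = 1 (j(E, X) = -3 + 4 = 1)
k(v) = -1 (k(v) = -1*1 = -1)
(-649 + (40/l)*k(-5))*(1558 - 2737) = (-649 + (40/1)*(-1))*(1558 - 2737) = (-649 + (40*1)*(-1))*(-1179) = (-649 + 40*(-1))*(-1179) = (-649 - 40)*(-1179) = -689*(-1179) = 812331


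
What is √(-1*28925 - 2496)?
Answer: I*√31421 ≈ 177.26*I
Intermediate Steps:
√(-1*28925 - 2496) = √(-28925 - 2496) = √(-31421) = I*√31421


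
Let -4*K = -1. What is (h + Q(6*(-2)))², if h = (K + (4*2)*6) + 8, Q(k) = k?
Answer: 31329/16 ≈ 1958.1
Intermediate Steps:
K = ¼ (K = -¼*(-1) = ¼ ≈ 0.25000)
h = 225/4 (h = (¼ + (4*2)*6) + 8 = (¼ + 8*6) + 8 = (¼ + 48) + 8 = 193/4 + 8 = 225/4 ≈ 56.250)
(h + Q(6*(-2)))² = (225/4 + 6*(-2))² = (225/4 - 12)² = (177/4)² = 31329/16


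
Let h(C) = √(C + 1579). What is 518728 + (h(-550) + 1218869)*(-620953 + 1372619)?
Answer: 916182904482 + 5261662*√21 ≈ 9.1621e+11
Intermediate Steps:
h(C) = √(1579 + C)
518728 + (h(-550) + 1218869)*(-620953 + 1372619) = 518728 + (√(1579 - 550) + 1218869)*(-620953 + 1372619) = 518728 + (√1029 + 1218869)*751666 = 518728 + (7*√21 + 1218869)*751666 = 518728 + (1218869 + 7*√21)*751666 = 518728 + (916182385754 + 5261662*√21) = 916182904482 + 5261662*√21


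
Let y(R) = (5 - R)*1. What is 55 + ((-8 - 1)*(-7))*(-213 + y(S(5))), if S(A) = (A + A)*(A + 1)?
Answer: -16829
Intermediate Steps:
S(A) = 2*A*(1 + A) (S(A) = (2*A)*(1 + A) = 2*A*(1 + A))
y(R) = 5 - R
55 + ((-8 - 1)*(-7))*(-213 + y(S(5))) = 55 + ((-8 - 1)*(-7))*(-213 + (5 - 2*5*(1 + 5))) = 55 + (-9*(-7))*(-213 + (5 - 2*5*6)) = 55 + 63*(-213 + (5 - 1*60)) = 55 + 63*(-213 + (5 - 60)) = 55 + 63*(-213 - 55) = 55 + 63*(-268) = 55 - 16884 = -16829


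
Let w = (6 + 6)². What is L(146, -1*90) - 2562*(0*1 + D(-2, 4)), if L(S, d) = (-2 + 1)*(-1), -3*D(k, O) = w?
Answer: 122977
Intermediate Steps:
w = 144 (w = 12² = 144)
D(k, O) = -48 (D(k, O) = -⅓*144 = -48)
L(S, d) = 1 (L(S, d) = -1*(-1) = 1)
L(146, -1*90) - 2562*(0*1 + D(-2, 4)) = 1 - 2562*(0*1 - 48) = 1 - 2562*(0 - 48) = 1 - 2562*(-48) = 1 - 1*(-122976) = 1 + 122976 = 122977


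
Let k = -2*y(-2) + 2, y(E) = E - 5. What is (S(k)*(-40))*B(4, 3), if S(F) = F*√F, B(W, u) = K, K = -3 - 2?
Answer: 12800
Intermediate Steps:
y(E) = -5 + E
K = -5
B(W, u) = -5
k = 16 (k = -2*(-5 - 2) + 2 = -2*(-7) + 2 = 14 + 2 = 16)
S(F) = F^(3/2)
(S(k)*(-40))*B(4, 3) = (16^(3/2)*(-40))*(-5) = (64*(-40))*(-5) = -2560*(-5) = 12800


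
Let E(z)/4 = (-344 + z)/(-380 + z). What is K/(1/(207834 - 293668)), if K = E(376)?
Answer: 2746688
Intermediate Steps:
E(z) = 4*(-344 + z)/(-380 + z) (E(z) = 4*((-344 + z)/(-380 + z)) = 4*(-344 + z)/(-380 + z))
K = -32 (K = 4*(-344 + 376)/(-380 + 376) = 4*32/(-4) = 4*(-¼)*32 = -32)
K/(1/(207834 - 293668)) = -32/(1/(207834 - 293668)) = -32/(1/(-85834)) = -32/(-1/85834) = -32*(-85834) = 2746688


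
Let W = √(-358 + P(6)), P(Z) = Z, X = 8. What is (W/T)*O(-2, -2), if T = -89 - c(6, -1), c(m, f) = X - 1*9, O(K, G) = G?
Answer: I*√22/11 ≈ 0.4264*I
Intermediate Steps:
c(m, f) = -1 (c(m, f) = 8 - 1*9 = 8 - 9 = -1)
T = -88 (T = -89 - 1*(-1) = -89 + 1 = -88)
W = 4*I*√22 (W = √(-358 + 6) = √(-352) = 4*I*√22 ≈ 18.762*I)
(W/T)*O(-2, -2) = ((4*I*√22)/(-88))*(-2) = ((4*I*√22)*(-1/88))*(-2) = -I*√22/22*(-2) = I*√22/11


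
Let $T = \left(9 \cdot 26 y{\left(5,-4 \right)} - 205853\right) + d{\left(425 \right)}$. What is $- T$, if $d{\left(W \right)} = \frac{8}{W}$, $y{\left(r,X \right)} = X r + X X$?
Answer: $\frac{87885317}{425} \approx 2.0679 \cdot 10^{5}$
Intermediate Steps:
$y{\left(r,X \right)} = X^{2} + X r$ ($y{\left(r,X \right)} = X r + X^{2} = X^{2} + X r$)
$T = - \frac{87885317}{425}$ ($T = \left(9 \cdot 26 \left(- 4 \left(-4 + 5\right)\right) - 205853\right) + \frac{8}{425} = \left(234 \left(\left(-4\right) 1\right) - 205853\right) + 8 \cdot \frac{1}{425} = \left(234 \left(-4\right) - 205853\right) + \frac{8}{425} = \left(-936 - 205853\right) + \frac{8}{425} = -206789 + \frac{8}{425} = - \frac{87885317}{425} \approx -2.0679 \cdot 10^{5}$)
$- T = \left(-1\right) \left(- \frac{87885317}{425}\right) = \frac{87885317}{425}$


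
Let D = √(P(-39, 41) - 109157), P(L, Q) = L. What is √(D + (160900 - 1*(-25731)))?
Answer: √(186631 + 2*I*√27299) ≈ 432.01 + 0.382*I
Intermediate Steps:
D = 2*I*√27299 (D = √(-39 - 109157) = √(-109196) = 2*I*√27299 ≈ 330.45*I)
√(D + (160900 - 1*(-25731))) = √(2*I*√27299 + (160900 - 1*(-25731))) = √(2*I*√27299 + (160900 + 25731)) = √(2*I*√27299 + 186631) = √(186631 + 2*I*√27299)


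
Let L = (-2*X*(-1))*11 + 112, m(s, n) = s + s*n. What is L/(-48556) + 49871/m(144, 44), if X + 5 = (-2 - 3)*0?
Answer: 605380829/78660720 ≈ 7.6961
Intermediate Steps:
m(s, n) = s + n*s
X = -5 (X = -5 + (-2 - 3)*0 = -5 - 5*0 = -5 + 0 = -5)
L = 2 (L = (-2*(-5)*(-1))*11 + 112 = (10*(-1))*11 + 112 = -10*11 + 112 = -110 + 112 = 2)
L/(-48556) + 49871/m(144, 44) = 2/(-48556) + 49871/((144*(1 + 44))) = 2*(-1/48556) + 49871/((144*45)) = -1/24278 + 49871/6480 = 605380829/78660720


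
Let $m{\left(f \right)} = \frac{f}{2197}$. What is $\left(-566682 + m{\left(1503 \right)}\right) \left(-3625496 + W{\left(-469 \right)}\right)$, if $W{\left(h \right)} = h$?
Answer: $\frac{4514322258766215}{2197} \approx 2.0548 \cdot 10^{12}$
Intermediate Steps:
$m{\left(f \right)} = \frac{f}{2197}$ ($m{\left(f \right)} = f \frac{1}{2197} = \frac{f}{2197}$)
$\left(-566682 + m{\left(1503 \right)}\right) \left(-3625496 + W{\left(-469 \right)}\right) = \left(-566682 + \frac{1}{2197} \cdot 1503\right) \left(-3625496 - 469\right) = \left(-566682 + \frac{1503}{2197}\right) \left(-3625965\right) = \left(- \frac{1244998851}{2197}\right) \left(-3625965\right) = \frac{4514322258766215}{2197}$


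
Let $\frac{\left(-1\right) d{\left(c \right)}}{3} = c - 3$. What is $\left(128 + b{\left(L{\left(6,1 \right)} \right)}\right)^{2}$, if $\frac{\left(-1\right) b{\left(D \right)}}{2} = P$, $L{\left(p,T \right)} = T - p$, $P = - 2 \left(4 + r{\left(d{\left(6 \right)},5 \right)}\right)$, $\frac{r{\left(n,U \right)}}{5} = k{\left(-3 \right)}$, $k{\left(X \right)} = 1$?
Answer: $26896$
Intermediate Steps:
$d{\left(c \right)} = 9 - 3 c$ ($d{\left(c \right)} = - 3 \left(c - 3\right) = - 3 \left(-3 + c\right) = 9 - 3 c$)
$r{\left(n,U \right)} = 5$ ($r{\left(n,U \right)} = 5 \cdot 1 = 5$)
$P = -18$ ($P = - 2 \left(4 + 5\right) = \left(-2\right) 9 = -18$)
$b{\left(D \right)} = 36$ ($b{\left(D \right)} = \left(-2\right) \left(-18\right) = 36$)
$\left(128 + b{\left(L{\left(6,1 \right)} \right)}\right)^{2} = \left(128 + 36\right)^{2} = 164^{2} = 26896$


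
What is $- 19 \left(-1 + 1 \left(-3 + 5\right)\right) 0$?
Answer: $0$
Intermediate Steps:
$- 19 \left(-1 + 1 \left(-3 + 5\right)\right) 0 = - 19 \left(-1 + 1 \cdot 2\right) 0 = - 19 \left(-1 + 2\right) 0 = \left(-19\right) 1 \cdot 0 = \left(-19\right) 0 = 0$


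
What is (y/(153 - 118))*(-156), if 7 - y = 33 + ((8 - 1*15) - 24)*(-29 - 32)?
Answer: 299052/35 ≈ 8544.3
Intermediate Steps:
y = -1917 (y = 7 - (33 + ((8 - 1*15) - 24)*(-29 - 32)) = 7 - (33 + ((8 - 15) - 24)*(-61)) = 7 - (33 + (-7 - 24)*(-61)) = 7 - (33 - 31*(-61)) = 7 - (33 + 1891) = 7 - 1*1924 = 7 - 1924 = -1917)
(y/(153 - 118))*(-156) = (-1917/(153 - 118))*(-156) = (-1917/35)*(-156) = ((1/35)*(-1917))*(-156) = -1917/35*(-156) = 299052/35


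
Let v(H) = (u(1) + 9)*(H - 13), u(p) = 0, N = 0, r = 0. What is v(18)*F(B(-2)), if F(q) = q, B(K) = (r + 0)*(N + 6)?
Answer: 0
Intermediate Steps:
B(K) = 0 (B(K) = (0 + 0)*(0 + 6) = 0*6 = 0)
v(H) = -117 + 9*H (v(H) = (0 + 9)*(H - 13) = 9*(-13 + H) = -117 + 9*H)
v(18)*F(B(-2)) = (-117 + 9*18)*0 = (-117 + 162)*0 = 45*0 = 0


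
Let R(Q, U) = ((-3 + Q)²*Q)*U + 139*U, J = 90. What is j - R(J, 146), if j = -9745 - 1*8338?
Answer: -99495037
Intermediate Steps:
j = -18083 (j = -9745 - 8338 = -18083)
R(Q, U) = 139*U + Q*U*(-3 + Q)² (R(Q, U) = (Q*(-3 + Q)²)*U + 139*U = Q*U*(-3 + Q)² + 139*U = 139*U + Q*U*(-3 + Q)²)
j - R(J, 146) = -18083 - 146*(139 + 90*(-3 + 90)²) = -18083 - 146*(139 + 90*87²) = -18083 - 146*(139 + 90*7569) = -18083 - 146*(139 + 681210) = -18083 - 146*681349 = -18083 - 1*99476954 = -18083 - 99476954 = -99495037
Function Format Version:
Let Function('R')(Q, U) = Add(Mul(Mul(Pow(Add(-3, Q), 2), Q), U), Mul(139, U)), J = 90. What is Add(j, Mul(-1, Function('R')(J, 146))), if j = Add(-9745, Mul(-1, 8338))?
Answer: -99495037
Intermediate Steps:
j = -18083 (j = Add(-9745, -8338) = -18083)
Function('R')(Q, U) = Add(Mul(139, U), Mul(Q, U, Pow(Add(-3, Q), 2))) (Function('R')(Q, U) = Add(Mul(Mul(Q, Pow(Add(-3, Q), 2)), U), Mul(139, U)) = Add(Mul(Q, U, Pow(Add(-3, Q), 2)), Mul(139, U)) = Add(Mul(139, U), Mul(Q, U, Pow(Add(-3, Q), 2))))
Add(j, Mul(-1, Function('R')(J, 146))) = Add(-18083, Mul(-1, Mul(146, Add(139, Mul(90, Pow(Add(-3, 90), 2)))))) = Add(-18083, Mul(-1, Mul(146, Add(139, Mul(90, Pow(87, 2)))))) = Add(-18083, Mul(-1, Mul(146, Add(139, Mul(90, 7569))))) = Add(-18083, Mul(-1, Mul(146, Add(139, 681210)))) = Add(-18083, Mul(-1, Mul(146, 681349))) = Add(-18083, Mul(-1, 99476954)) = Add(-18083, -99476954) = -99495037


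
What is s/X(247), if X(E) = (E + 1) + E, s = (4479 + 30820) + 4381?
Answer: 7936/99 ≈ 80.162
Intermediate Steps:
s = 39680 (s = 35299 + 4381 = 39680)
X(E) = 1 + 2*E (X(E) = (1 + E) + E = 1 + 2*E)
s/X(247) = 39680/(1 + 2*247) = 39680/(1 + 494) = 39680/495 = 39680*(1/495) = 7936/99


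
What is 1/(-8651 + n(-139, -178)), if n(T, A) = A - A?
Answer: -1/8651 ≈ -0.00011559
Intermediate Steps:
n(T, A) = 0
1/(-8651 + n(-139, -178)) = 1/(-8651 + 0) = 1/(-8651) = -1/8651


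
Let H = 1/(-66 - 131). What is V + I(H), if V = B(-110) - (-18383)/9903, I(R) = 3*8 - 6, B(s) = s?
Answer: -892693/9903 ≈ -90.144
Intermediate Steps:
H = -1/197 (H = 1/(-197) = -1/197 ≈ -0.0050761)
I(R) = 18 (I(R) = 24 - 6 = 18)
V = -1070947/9903 (V = -110 - (-18383)/9903 = -110 - 1*(-18383/9903) = -110 + 18383/9903 = -1070947/9903 ≈ -108.14)
V + I(H) = -1070947/9903 + 18 = -892693/9903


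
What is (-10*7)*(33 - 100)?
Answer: 4690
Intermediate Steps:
(-10*7)*(33 - 100) = -70*(-67) = 4690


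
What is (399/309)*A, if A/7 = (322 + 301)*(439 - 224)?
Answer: 124702795/103 ≈ 1.2107e+6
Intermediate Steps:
A = 937615 (A = 7*((322 + 301)*(439 - 224)) = 7*(623*215) = 7*133945 = 937615)
(399/309)*A = (399/309)*937615 = (399*(1/309))*937615 = (133/103)*937615 = 124702795/103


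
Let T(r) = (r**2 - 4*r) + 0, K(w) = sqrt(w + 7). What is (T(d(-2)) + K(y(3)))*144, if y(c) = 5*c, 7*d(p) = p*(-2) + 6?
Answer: -25920/49 + 144*sqrt(22) ≈ 146.44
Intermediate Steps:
d(p) = 6/7 - 2*p/7 (d(p) = (p*(-2) + 6)/7 = (-2*p + 6)/7 = (6 - 2*p)/7 = 6/7 - 2*p/7)
K(w) = sqrt(7 + w)
T(r) = r**2 - 4*r
(T(d(-2)) + K(y(3)))*144 = ((6/7 - 2/7*(-2))*(-4 + (6/7 - 2/7*(-2))) + sqrt(7 + 5*3))*144 = ((6/7 + 4/7)*(-4 + (6/7 + 4/7)) + sqrt(7 + 15))*144 = (10*(-4 + 10/7)/7 + sqrt(22))*144 = ((10/7)*(-18/7) + sqrt(22))*144 = (-180/49 + sqrt(22))*144 = -25920/49 + 144*sqrt(22)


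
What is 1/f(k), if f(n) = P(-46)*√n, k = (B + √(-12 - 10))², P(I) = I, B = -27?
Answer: -27/34546 - I*√22/34546 ≈ -0.00078157 - 0.00013577*I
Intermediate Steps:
k = (-27 + I*√22)² (k = (-27 + √(-12 - 10))² = (-27 + √(-22))² = (-27 + I*√22)² ≈ 707.0 - 253.28*I)
f(n) = -46*√n
1/f(k) = 1/(-(1242 - 46*I*√22)) = 1/(-46*(27 - I*√22)) = 1/(-1242 + 46*I*√22)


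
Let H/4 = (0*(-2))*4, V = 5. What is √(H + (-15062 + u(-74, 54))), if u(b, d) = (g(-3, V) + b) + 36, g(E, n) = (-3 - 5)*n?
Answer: 2*I*√3785 ≈ 123.04*I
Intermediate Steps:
g(E, n) = -8*n
u(b, d) = -4 + b (u(b, d) = (-8*5 + b) + 36 = (-40 + b) + 36 = -4 + b)
H = 0 (H = 4*((0*(-2))*4) = 4*(0*4) = 4*0 = 0)
√(H + (-15062 + u(-74, 54))) = √(0 + (-15062 + (-4 - 74))) = √(0 + (-15062 - 78)) = √(0 - 15140) = √(-15140) = 2*I*√3785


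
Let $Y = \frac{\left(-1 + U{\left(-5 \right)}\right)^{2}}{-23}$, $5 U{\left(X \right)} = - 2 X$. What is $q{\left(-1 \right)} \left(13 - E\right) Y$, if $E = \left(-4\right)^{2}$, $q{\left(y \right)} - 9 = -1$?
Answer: $\frac{24}{23} \approx 1.0435$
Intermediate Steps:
$q{\left(y \right)} = 8$ ($q{\left(y \right)} = 9 - 1 = 8$)
$U{\left(X \right)} = - \frac{2 X}{5}$ ($U{\left(X \right)} = \frac{\left(-2\right) X}{5} = - \frac{2 X}{5}$)
$E = 16$
$Y = - \frac{1}{23}$ ($Y = \frac{\left(-1 - -2\right)^{2}}{-23} = \left(-1 + 2\right)^{2} \left(- \frac{1}{23}\right) = 1^{2} \left(- \frac{1}{23}\right) = 1 \left(- \frac{1}{23}\right) = - \frac{1}{23} \approx -0.043478$)
$q{\left(-1 \right)} \left(13 - E\right) Y = 8 \left(13 - 16\right) \left(- \frac{1}{23}\right) = 8 \left(-3\right) \left(- \frac{1}{23}\right) = \left(-24\right) \left(- \frac{1}{23}\right) = \frac{24}{23}$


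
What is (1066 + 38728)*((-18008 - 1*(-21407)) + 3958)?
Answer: 292764458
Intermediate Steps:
(1066 + 38728)*((-18008 - 1*(-21407)) + 3958) = 39794*((-18008 + 21407) + 3958) = 39794*(3399 + 3958) = 39794*7357 = 292764458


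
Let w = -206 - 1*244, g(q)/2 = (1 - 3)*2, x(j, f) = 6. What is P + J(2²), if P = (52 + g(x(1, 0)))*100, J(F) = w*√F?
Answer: 3500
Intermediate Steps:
g(q) = -8 (g(q) = 2*((1 - 3)*2) = 2*(-2*2) = 2*(-4) = -8)
w = -450 (w = -206 - 244 = -450)
J(F) = -450*√F
P = 4400 (P = (52 - 8)*100 = 44*100 = 4400)
P + J(2²) = 4400 - 450*√(2²) = 4400 - 450*√4 = 4400 - 450*2 = 4400 - 900 = 3500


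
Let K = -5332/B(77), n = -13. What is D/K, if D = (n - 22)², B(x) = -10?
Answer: 6125/2666 ≈ 2.2975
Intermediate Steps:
D = 1225 (D = (-13 - 22)² = (-35)² = 1225)
K = 2666/5 (K = -5332/(-10) = -5332*(-⅒) = 2666/5 ≈ 533.20)
D/K = 1225/(2666/5) = 1225*(5/2666) = 6125/2666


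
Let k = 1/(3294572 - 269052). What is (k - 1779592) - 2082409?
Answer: -11684561265519/3025520 ≈ -3.8620e+6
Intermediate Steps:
k = 1/3025520 ≈ 3.3052e-7
(k - 1779592) - 2082409 = (1/3025520 - 1779592) - 2082409 = -5384191187839/3025520 - 2082409 = -11684561265519/3025520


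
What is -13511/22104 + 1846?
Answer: 40790473/22104 ≈ 1845.4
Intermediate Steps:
-13511/22104 + 1846 = 40790473/22104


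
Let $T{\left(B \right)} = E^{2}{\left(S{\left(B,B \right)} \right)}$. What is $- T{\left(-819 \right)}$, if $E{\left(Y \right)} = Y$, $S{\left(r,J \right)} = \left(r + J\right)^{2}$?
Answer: $-7198725105936$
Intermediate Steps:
$S{\left(r,J \right)} = \left(J + r\right)^{2}$
$T{\left(B \right)} = 16 B^{4}$ ($T{\left(B \right)} = \left(\left(B + B\right)^{2}\right)^{2} = \left(\left(2 B\right)^{2}\right)^{2} = \left(4 B^{2}\right)^{2} = 16 B^{4}$)
$- T{\left(-819 \right)} = - 16 \left(-819\right)^{4} = - 16 \cdot 449920319121 = \left(-1\right) 7198725105936 = -7198725105936$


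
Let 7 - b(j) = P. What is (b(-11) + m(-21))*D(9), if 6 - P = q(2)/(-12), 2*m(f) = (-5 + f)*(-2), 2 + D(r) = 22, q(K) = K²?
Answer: 1600/3 ≈ 533.33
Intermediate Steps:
D(r) = 20 (D(r) = -2 + 22 = 20)
m(f) = 5 - f (m(f) = ((-5 + f)*(-2))/2 = (10 - 2*f)/2 = 5 - f)
P = 19/3 (P = 6 - 2²/(-12) = 6 - 4*(-1)/12 = 6 - 1*(-⅓) = 6 + ⅓ = 19/3 ≈ 6.3333)
b(j) = ⅔ (b(j) = 7 - 1*19/3 = 7 - 19/3 = ⅔)
(b(-11) + m(-21))*D(9) = (⅔ + (5 - 1*(-21)))*20 = (⅔ + (5 + 21))*20 = (⅔ + 26)*20 = (80/3)*20 = 1600/3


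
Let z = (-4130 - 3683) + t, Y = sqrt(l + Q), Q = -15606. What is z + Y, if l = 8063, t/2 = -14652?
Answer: -37117 + I*sqrt(7543) ≈ -37117.0 + 86.85*I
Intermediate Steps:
t = -29304 (t = 2*(-14652) = -29304)
Y = I*sqrt(7543) (Y = sqrt(8063 - 15606) = sqrt(-7543) = I*sqrt(7543) ≈ 86.85*I)
z = -37117 (z = (-4130 - 3683) - 29304 = -7813 - 29304 = -37117)
z + Y = -37117 + I*sqrt(7543)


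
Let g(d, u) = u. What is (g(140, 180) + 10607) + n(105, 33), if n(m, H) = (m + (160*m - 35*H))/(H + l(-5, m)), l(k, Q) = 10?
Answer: 479591/43 ≈ 11153.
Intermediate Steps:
n(m, H) = (-35*H + 161*m)/(10 + H) (n(m, H) = (m + (160*m - 35*H))/(H + 10) = (m + (-35*H + 160*m))/(10 + H) = (-35*H + 161*m)/(10 + H))
(g(140, 180) + 10607) + n(105, 33) = (180 + 10607) + 7*(-5*33 + 23*105)/(10 + 33) = 10787 + 7*(-165 + 2415)/43 = 10787 + 7*(1/43)*2250 = 10787 + 15750/43 = 479591/43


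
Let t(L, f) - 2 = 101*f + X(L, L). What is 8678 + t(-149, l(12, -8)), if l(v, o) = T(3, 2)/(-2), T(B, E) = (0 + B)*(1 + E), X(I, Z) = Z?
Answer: 16153/2 ≈ 8076.5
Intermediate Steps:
T(B, E) = B*(1 + E)
l(v, o) = -9/2 (l(v, o) = (3*(1 + 2))/(-2) = (3*3)*(-1/2) = 9*(-1/2) = -9/2)
t(L, f) = 2 + L + 101*f (t(L, f) = 2 + (101*f + L) = 2 + (L + 101*f) = 2 + L + 101*f)
8678 + t(-149, l(12, -8)) = 8678 + (2 - 149 + 101*(-9/2)) = 8678 + (2 - 149 - 909/2) = 8678 - 1203/2 = 16153/2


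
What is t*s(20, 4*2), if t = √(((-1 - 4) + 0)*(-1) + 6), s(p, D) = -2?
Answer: -2*√11 ≈ -6.6332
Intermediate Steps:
t = √11 (t = √((-5 + 0)*(-1) + 6) = √(-5*(-1) + 6) = √(5 + 6) = √11 ≈ 3.3166)
t*s(20, 4*2) = √11*(-2) = -2*√11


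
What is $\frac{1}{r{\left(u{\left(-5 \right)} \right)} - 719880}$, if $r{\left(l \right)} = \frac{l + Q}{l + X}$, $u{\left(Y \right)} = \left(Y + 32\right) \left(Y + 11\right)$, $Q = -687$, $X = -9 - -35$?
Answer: $- \frac{188}{135337965} \approx -1.3891 \cdot 10^{-6}$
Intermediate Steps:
$X = 26$ ($X = -9 + 35 = 26$)
$u{\left(Y \right)} = \left(11 + Y\right) \left(32 + Y\right)$ ($u{\left(Y \right)} = \left(32 + Y\right) \left(11 + Y\right) = \left(11 + Y\right) \left(32 + Y\right)$)
$r{\left(l \right)} = \frac{-687 + l}{26 + l}$ ($r{\left(l \right)} = \frac{l - 687}{l + 26} = \frac{-687 + l}{26 + l}$)
$\frac{1}{r{\left(u{\left(-5 \right)} \right)} - 719880} = \frac{1}{\frac{-687 + \left(352 + \left(-5\right)^{2} + 43 \left(-5\right)\right)}{26 + \left(352 + \left(-5\right)^{2} + 43 \left(-5\right)\right)} - 719880} = \frac{1}{\frac{-687 + \left(352 + 25 - 215\right)}{26 + \left(352 + 25 - 215\right)} - 719880} = \frac{1}{\frac{-687 + 162}{26 + 162} - 719880} = \frac{1}{\frac{1}{188} \left(-525\right) - 719880} = \frac{1}{- \frac{525}{188} - 719880} = \frac{1}{- \frac{135337965}{188}} = - \frac{188}{135337965}$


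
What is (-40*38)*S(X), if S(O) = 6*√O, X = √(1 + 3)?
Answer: -9120*√2 ≈ -12898.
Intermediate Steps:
X = 2 (X = √4 = 2)
(-40*38)*S(X) = (-40*38)*(6*√2) = -9120*√2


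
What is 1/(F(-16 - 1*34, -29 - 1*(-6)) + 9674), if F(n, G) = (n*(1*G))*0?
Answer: 1/9674 ≈ 0.00010337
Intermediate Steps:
F(n, G) = 0 (F(n, G) = (n*G)*0 = (G*n)*0 = 0)
1/(F(-16 - 1*34, -29 - 1*(-6)) + 9674) = 1/(0 + 9674) = 1/9674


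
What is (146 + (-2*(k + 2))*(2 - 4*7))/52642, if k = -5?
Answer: -5/26321 ≈ -0.00018996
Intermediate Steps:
(146 + (-2*(k + 2))*(2 - 4*7))/52642 = (146 + (-2*(-5 + 2))*(2 - 4*7))/52642 = (146 + (-2*(-3))*(2 - 28))*(1/52642) = (146 + 6*(-26))*(1/52642) = (146 - 156)*(1/52642) = -10*1/52642 = -5/26321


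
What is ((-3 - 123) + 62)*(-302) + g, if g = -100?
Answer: 19228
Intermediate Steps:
((-3 - 123) + 62)*(-302) + g = ((-3 - 123) + 62)*(-302) - 100 = (-126 + 62)*(-302) - 100 = -64*(-302) - 100 = 19328 - 100 = 19228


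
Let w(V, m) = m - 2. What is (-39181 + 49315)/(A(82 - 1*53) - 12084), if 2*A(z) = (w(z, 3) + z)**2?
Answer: -1689/1939 ≈ -0.87107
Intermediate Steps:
w(V, m) = -2 + m
A(z) = (1 + z)**2/2 (A(z) = ((-2 + 3) + z)**2/2 = (1 + z)**2/2)
(-39181 + 49315)/(A(82 - 1*53) - 12084) = (-39181 + 49315)/((1 + (82 - 1*53))**2/2 - 12084) = 10134/((1 + (82 - 53))**2/2 - 12084) = 10134/((1 + 29)**2/2 - 12084) = 10134/((1/2)*30**2 - 12084) = 10134/((1/2)*900 - 12084) = 10134/(450 - 12084) = 10134/(-11634) = 10134*(-1/11634) = -1689/1939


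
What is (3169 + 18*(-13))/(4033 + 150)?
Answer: 2935/4183 ≈ 0.70165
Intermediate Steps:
(3169 + 18*(-13))/(4033 + 150) = (3169 - 234)/4183 = 2935*(1/4183) = 2935/4183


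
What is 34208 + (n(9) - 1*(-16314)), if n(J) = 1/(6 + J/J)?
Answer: 353655/7 ≈ 50522.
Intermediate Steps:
n(J) = ⅐ (n(J) = 1/(6 + 1) = 1/7 = ⅐)
34208 + (n(9) - 1*(-16314)) = 34208 + (⅐ - 1*(-16314)) = 34208 + (⅐ + 16314) = 34208 + 114199/7 = 353655/7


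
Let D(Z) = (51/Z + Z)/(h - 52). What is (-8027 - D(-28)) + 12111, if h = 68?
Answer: 1830467/448 ≈ 4085.9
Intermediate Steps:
D(Z) = Z/16 + 51/(16*Z) (D(Z) = (51/Z + Z)/(68 - 52) = (Z + 51/Z)/16 = (Z + 51/Z)*(1/16) = Z/16 + 51/(16*Z))
(-8027 - D(-28)) + 12111 = (-8027 - (51 + (-28)²)/(16*(-28))) + 12111 = (-8027 - (-1)*(51 + 784)/(16*28)) + 12111 = (-8027 - (-1)*835/(16*28)) + 12111 = (-8027 - 1*(-835/448)) + 12111 = (-8027 + 835/448) + 12111 = -3595261/448 + 12111 = 1830467/448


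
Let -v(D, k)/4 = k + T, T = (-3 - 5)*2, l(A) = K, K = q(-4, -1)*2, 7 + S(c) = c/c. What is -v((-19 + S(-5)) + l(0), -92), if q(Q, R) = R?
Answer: -432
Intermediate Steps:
S(c) = -6 (S(c) = -7 + c/c = -7 + 1 = -6)
K = -2 (K = -1*2 = -2)
l(A) = -2
T = -16 (T = -8*2 = -16)
v(D, k) = 64 - 4*k (v(D, k) = -4*(k - 16) = -4*(-16 + k) = 64 - 4*k)
-v((-19 + S(-5)) + l(0), -92) = -(64 - 4*(-92)) = -(64 + 368) = -1*432 = -432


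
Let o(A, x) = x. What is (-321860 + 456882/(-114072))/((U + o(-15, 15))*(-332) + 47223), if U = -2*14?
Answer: -6119278467/979859468 ≈ -6.2451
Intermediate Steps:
U = -28
(-321860 + 456882/(-114072))/((U + o(-15, 15))*(-332) + 47223) = (-321860 + 456882/(-114072))/((-28 + 15)*(-332) + 47223) = (-321860 + 456882*(-1/114072))/(-13*(-332) + 47223) = (-321860 - 76147/19012)/(4316 + 47223) = -6119278467/19012/51539 = -6119278467/19012*1/51539 = -6119278467/979859468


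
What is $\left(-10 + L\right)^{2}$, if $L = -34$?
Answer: $1936$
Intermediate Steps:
$\left(-10 + L\right)^{2} = \left(-10 - 34\right)^{2} = \left(-44\right)^{2} = 1936$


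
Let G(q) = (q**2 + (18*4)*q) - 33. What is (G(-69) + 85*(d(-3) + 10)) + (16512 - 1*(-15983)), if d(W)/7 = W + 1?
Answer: 31915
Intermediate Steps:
d(W) = 7 + 7*W (d(W) = 7*(W + 1) = 7*(1 + W) = 7 + 7*W)
G(q) = -33 + q**2 + 72*q (G(q) = (q**2 + 72*q) - 33 = -33 + q**2 + 72*q)
(G(-69) + 85*(d(-3) + 10)) + (16512 - 1*(-15983)) = ((-33 + (-69)**2 + 72*(-69)) + 85*((7 + 7*(-3)) + 10)) + (16512 - 1*(-15983)) = ((-33 + 4761 - 4968) + 85*((7 - 21) + 10)) + (16512 + 15983) = (-240 + 85*(-14 + 10)) + 32495 = (-240 + 85*(-4)) + 32495 = (-240 - 340) + 32495 = -580 + 32495 = 31915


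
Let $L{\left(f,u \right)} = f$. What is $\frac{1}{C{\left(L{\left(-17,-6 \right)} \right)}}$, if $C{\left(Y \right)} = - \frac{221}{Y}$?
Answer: $\frac{1}{13} \approx 0.076923$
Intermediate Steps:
$\frac{1}{C{\left(L{\left(-17,-6 \right)} \right)}} = \frac{1}{\left(-221\right) \frac{1}{-17}} = \frac{1}{\left(-221\right) \left(- \frac{1}{17}\right)} = \frac{1}{13}$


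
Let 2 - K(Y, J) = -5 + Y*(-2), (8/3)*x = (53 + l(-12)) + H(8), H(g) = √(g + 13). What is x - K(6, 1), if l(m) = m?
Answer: -29/8 + 3*√21/8 ≈ -1.9065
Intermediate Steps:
H(g) = √(13 + g)
x = 123/8 + 3*√21/8 (x = 3*((53 - 12) + √(13 + 8))/8 = 3*(41 + √21)/8 = 123/8 + 3*√21/8 ≈ 17.093)
K(Y, J) = 7 + 2*Y (K(Y, J) = 2 - (-5 + Y*(-2)) = 2 - (-5 - 2*Y) = 2 + (5 + 2*Y) = 7 + 2*Y)
x - K(6, 1) = (123/8 + 3*√21/8) - (7 + 2*6) = (123/8 + 3*√21/8) - (7 + 12) = (123/8 + 3*√21/8) - 1*19 = (123/8 + 3*√21/8) - 19 = -29/8 + 3*√21/8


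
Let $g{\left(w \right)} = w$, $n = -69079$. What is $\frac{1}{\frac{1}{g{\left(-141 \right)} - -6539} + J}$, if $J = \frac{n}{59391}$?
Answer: $- \frac{379983618}{441908051} \approx -0.85987$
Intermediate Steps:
$J = - \frac{69079}{59391} \approx -1.1631$
$\frac{1}{\frac{1}{g{\left(-141 \right)} - -6539} + J} = \frac{1}{\frac{1}{-141 - -6539} - \frac{69079}{59391}} = \frac{1}{\frac{1}{-141 + 6539} - \frac{69079}{59391}} = \frac{1}{\frac{1}{6398} - \frac{69079}{59391}} = \frac{1}{- \frac{441908051}{379983618}} = - \frac{379983618}{441908051}$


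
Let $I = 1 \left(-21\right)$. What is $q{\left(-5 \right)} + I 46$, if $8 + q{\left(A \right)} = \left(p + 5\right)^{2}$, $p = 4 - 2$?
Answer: $-925$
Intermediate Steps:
$p = 2$ ($p = 4 - 2 = 2$)
$q{\left(A \right)} = 41$ ($q{\left(A \right)} = -8 + \left(2 + 5\right)^{2} = -8 + 7^{2} = -8 + 49 = 41$)
$I = -21$
$q{\left(-5 \right)} + I 46 = 41 - 966 = -925$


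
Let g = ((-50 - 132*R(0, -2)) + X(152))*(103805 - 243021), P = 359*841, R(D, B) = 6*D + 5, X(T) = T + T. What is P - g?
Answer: -56219777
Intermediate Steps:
X(T) = 2*T
R(D, B) = 5 + 6*D
P = 301919
g = 56521696 (g = ((-50 - 132*(5 + 6*0)) + 2*152)*(103805 - 243021) = ((-50 - 132*(5 + 0)) + 304)*(-139216) = ((-50 - 132*5) + 304)*(-139216) = ((-50 - 660) + 304)*(-139216) = (-710 + 304)*(-139216) = -406*(-139216) = 56521696)
P - g = 301919 - 1*56521696 = 301919 - 56521696 = -56219777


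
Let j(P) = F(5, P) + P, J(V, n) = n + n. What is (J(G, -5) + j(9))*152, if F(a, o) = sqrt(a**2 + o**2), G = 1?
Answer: -152 + 152*sqrt(106) ≈ 1412.9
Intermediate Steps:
J(V, n) = 2*n
j(P) = P + sqrt(25 + P**2) (j(P) = sqrt(5**2 + P**2) + P = sqrt(25 + P**2) + P = P + sqrt(25 + P**2))
(J(G, -5) + j(9))*152 = (2*(-5) + (9 + sqrt(25 + 9**2)))*152 = (-10 + (9 + sqrt(25 + 81)))*152 = (-10 + (9 + sqrt(106)))*152 = (-1 + sqrt(106))*152 = -152 + 152*sqrt(106)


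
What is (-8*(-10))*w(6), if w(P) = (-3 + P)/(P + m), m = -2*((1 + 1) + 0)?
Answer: 120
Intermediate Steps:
m = -4 (m = -2*(2 + 0) = -2*2 = -4)
w(P) = (-3 + P)/(-4 + P) (w(P) = (-3 + P)/(P - 4) = (-3 + P)/(-4 + P))
(-8*(-10))*w(6) = (-8*(-10))*((-3 + 6)/(-4 + 6)) = 80*(3/2) = 120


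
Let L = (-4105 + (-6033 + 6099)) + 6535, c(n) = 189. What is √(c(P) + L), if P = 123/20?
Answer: √2685 ≈ 51.817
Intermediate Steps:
P = 123/20 (P = 123*(1/20) = 123/20 ≈ 6.1500)
L = 2496 (L = (-4105 + 66) + 6535 = -4039 + 6535 = 2496)
√(c(P) + L) = √(189 + 2496) = √2685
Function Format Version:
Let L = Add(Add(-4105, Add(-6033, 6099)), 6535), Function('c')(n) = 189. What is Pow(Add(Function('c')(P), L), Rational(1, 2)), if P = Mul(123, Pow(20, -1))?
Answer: Pow(2685, Rational(1, 2)) ≈ 51.817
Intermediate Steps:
P = Rational(123, 20) (P = Mul(123, Rational(1, 20)) = Rational(123, 20) ≈ 6.1500)
L = 2496 (L = Add(Add(-4105, 66), 6535) = Add(-4039, 6535) = 2496)
Pow(Add(Function('c')(P), L), Rational(1, 2)) = Pow(Add(189, 2496), Rational(1, 2)) = Pow(2685, Rational(1, 2))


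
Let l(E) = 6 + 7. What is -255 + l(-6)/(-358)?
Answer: -91303/358 ≈ -255.04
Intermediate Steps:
l(E) = 13
-255 + l(-6)/(-358) = -255 + 13/(-358) = -255 - 1/358*13 = -255 - 13/358 = -91303/358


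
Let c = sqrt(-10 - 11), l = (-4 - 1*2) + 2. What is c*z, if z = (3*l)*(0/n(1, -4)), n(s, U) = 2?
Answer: 0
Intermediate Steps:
l = -4 (l = (-4 - 2) + 2 = -6 + 2 = -4)
c = I*sqrt(21) (c = sqrt(-21) = I*sqrt(21) ≈ 4.5826*I)
z = 0 (z = (3*(-4))*(0/2) = -0/2 = -12*0 = 0)
c*z = (I*sqrt(21))*0 = 0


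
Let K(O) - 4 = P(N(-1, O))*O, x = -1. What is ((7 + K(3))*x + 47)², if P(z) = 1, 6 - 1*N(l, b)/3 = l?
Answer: 1089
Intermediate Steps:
N(l, b) = 18 - 3*l
K(O) = 4 + O (K(O) = 4 + 1*O = 4 + O)
((7 + K(3))*x + 47)² = ((7 + (4 + 3))*(-1) + 47)² = ((7 + 7)*(-1) + 47)² = (14*(-1) + 47)² = (-14 + 47)² = 33² = 1089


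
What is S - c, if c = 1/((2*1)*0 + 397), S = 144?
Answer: 57167/397 ≈ 144.00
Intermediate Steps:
c = 1/397 (c = 1/(2*0 + 397) = 1/(0 + 397) = 1/397 ≈ 0.0025189)
S - c = 144 - 1*1/397 = 144 - 1/397 = 57167/397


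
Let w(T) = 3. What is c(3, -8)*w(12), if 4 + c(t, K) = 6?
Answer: 6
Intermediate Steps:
c(t, K) = 2 (c(t, K) = -4 + 6 = 2)
c(3, -8)*w(12) = 2*3 = 6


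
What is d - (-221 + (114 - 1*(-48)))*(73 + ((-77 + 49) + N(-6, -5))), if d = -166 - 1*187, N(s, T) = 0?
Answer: 2302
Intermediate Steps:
d = -353 (d = -166 - 187 = -353)
d - (-221 + (114 - 1*(-48)))*(73 + ((-77 + 49) + N(-6, -5))) = -353 - (-221 + (114 - 1*(-48)))*(73 + ((-77 + 49) + 0)) = -353 - (-221 + (114 + 48))*(73 + (-28 + 0)) = -353 - (-221 + 162)*(73 - 28) = -353 - (-59)*45 = -353 - 1*(-2655) = -353 + 2655 = 2302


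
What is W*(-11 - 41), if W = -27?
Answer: 1404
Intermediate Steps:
W*(-11 - 41) = -27*(-11 - 41) = -27*(-52) = 1404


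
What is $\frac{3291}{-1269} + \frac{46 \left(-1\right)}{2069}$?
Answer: $- \frac{2289151}{875187} \approx -2.6156$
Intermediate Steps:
$\frac{3291}{-1269} + \frac{46 \left(-1\right)}{2069} = 3291 \left(- \frac{1}{1269}\right) - \frac{46}{2069} = - \frac{1097}{423} - \frac{46}{2069} = - \frac{2289151}{875187}$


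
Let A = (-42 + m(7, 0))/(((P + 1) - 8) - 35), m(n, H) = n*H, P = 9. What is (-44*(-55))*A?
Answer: 3080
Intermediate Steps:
m(n, H) = H*n
A = 14/11 (A = (-42 + 0*7)/(((9 + 1) - 8) - 35) = (-42 + 0)/((10 - 8) - 35) = -42/(2 - 35) = -42/(-33) = -42*(-1/33) = 14/11 ≈ 1.2727)
(-44*(-55))*A = -44*(-55)*(14/11) = 2420*(14/11) = 3080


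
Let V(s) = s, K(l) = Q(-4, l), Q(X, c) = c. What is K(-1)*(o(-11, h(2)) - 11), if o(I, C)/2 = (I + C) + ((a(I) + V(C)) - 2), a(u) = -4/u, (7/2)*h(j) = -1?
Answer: 2881/77 ≈ 37.416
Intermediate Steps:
h(j) = -2/7 (h(j) = (2/7)*(-1) = -2/7)
K(l) = l
o(I, C) = -4 - 8/I + 2*I + 4*C (o(I, C) = 2*((I + C) + ((-4/I + C) - 2)) = 2*((C + I) + ((C - 4/I) - 2)) = 2*((C + I) + (-2 + C - 4/I)) = 2*(-2 + I - 4/I + 2*C) = -4 - 8/I + 2*I + 4*C)
K(-1)*(o(-11, h(2)) - 11) = -((-4 - 8/(-11) + 2*(-11) + 4*(-2/7)) - 11) = -((-4 - 8*(-1/11) - 22 - 8/7) - 11) = -((-4 + 8/11 - 22 - 8/7) - 11) = -(-2034/77 - 11) = -1*(-2881/77) = 2881/77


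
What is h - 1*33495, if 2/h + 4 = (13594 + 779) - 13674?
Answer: -23279023/695 ≈ -33495.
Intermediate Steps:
h = 2/695 (h = 2/(-4 + ((13594 + 779) - 13674)) = 2/(-4 + (14373 - 13674)) = 2/(-4 + 699) = 2/695 ≈ 0.0028777)
h - 1*33495 = 2/695 - 1*33495 = 2/695 - 33495 = -23279023/695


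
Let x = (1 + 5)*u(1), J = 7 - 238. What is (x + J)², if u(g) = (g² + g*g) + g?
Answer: 45369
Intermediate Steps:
u(g) = g + 2*g² (u(g) = (g² + g²) + g = 2*g² + g = g + 2*g²)
J = -231
x = 18 (x = (1 + 5)*(1*(1 + 2*1)) = 6*(1*(1 + 2)) = 6*(1*3) = 6*3 = 18)
(x + J)² = (18 - 231)² = (-213)² = 45369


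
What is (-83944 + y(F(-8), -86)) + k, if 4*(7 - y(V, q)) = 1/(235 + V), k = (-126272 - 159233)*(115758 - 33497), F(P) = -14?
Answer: -20761633495929/884 ≈ -2.3486e+10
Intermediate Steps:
k = -23485926805 (k = -285505*82261 = -23485926805)
y(V, q) = 7 - 1/(4*(235 + V))
(-83944 + y(F(-8), -86)) + k = (-83944 + (6579 + 28*(-14))/(4*(235 - 14))) - 23485926805 = (-83944 + (¼)*(6579 - 392)/221) - 23485926805 = (-83944 + (¼)*(1/221)*6187) - 23485926805 = (-83944 + 6187/884) - 23485926805 = -74200309/884 - 23485926805 = -20761633495929/884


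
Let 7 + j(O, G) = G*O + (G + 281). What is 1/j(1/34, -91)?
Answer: 34/6131 ≈ 0.0055456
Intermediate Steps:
j(O, G) = 274 + G + G*O (j(O, G) = -7 + (G*O + (G + 281)) = -7 + (G*O + (281 + G)) = -7 + (281 + G + G*O) = 274 + G + G*O)
1/j(1/34, -91) = 1/(274 - 91 - 91/34) = 1/(6131/34) = 34/6131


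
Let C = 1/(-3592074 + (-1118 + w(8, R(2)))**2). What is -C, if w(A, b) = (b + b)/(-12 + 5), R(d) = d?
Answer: 49/114702726 ≈ 4.2719e-7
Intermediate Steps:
w(A, b) = -2*b/7 (w(A, b) = (2*b)/(-7) = (2*b)*(-1/7) = -2*b/7)
C = -49/114702726 (C = 1/(-3592074 + (-1118 - 2/7*2)**2) = 1/(-3592074 + (-1118 - 4/7)**2) = 1/(-3592074 + (-7830/7)**2) = 1/(-3592074 + 61308900/49) = 1/(-114702726/49) = -49/114702726 ≈ -4.2719e-7)
-C = -1*(-49/114702726) = 49/114702726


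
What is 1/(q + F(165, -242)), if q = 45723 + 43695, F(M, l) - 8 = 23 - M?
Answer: 1/89284 ≈ 1.1200e-5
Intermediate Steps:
F(M, l) = 31 - M (F(M, l) = 8 + (23 - M) = 31 - M)
q = 89418
1/(q + F(165, -242)) = 1/(89418 + (31 - 1*165)) = 1/(89418 + (31 - 165)) = 1/(89418 - 134) = 1/89284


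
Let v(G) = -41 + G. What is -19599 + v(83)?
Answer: -19557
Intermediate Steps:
-19599 + v(83) = -19599 + (-41 + 83) = -19599 + 42 = -19557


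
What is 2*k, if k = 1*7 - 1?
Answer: 12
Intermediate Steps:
k = 6 (k = 7 - 1 = 6)
2*k = 2*6 = 12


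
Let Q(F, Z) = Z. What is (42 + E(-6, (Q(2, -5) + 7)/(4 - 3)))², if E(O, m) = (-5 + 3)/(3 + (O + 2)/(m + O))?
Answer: 6889/4 ≈ 1722.3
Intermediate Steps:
E(O, m) = -2/(3 + (2 + O)/(O + m))
(42 + E(-6, (Q(2, -5) + 7)/(4 - 3)))² = (42 + 2*(-1*(-6) - (-5 + 7)/(4 - 3))/(2 + 3*((-5 + 7)/(4 - 3)) + 4*(-6)))² = (42 + 2*(6 - 2/1)/(2 + 3*(2/1) - 24))² = (42 + 2*(6 - 2)/(2 + 3*(2*1) - 24))² = (42 + 2*(6 - 1*2)/(2 + 3*2 - 24))² = (42 + 2*(6 - 2)/(2 + 6 - 24))² = (42 + 2*4/(-16))² = (42 + 2*(-1/16)*4)² = (42 - ½)² = (83/2)² = 6889/4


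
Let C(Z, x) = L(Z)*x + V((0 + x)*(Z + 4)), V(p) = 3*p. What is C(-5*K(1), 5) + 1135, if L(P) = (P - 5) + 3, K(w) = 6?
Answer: 585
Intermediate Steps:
L(P) = -2 + P (L(P) = (-5 + P) + 3 = -2 + P)
C(Z, x) = x*(-2 + Z) + 3*x*(4 + Z) (C(Z, x) = (-2 + Z)*x + 3*((0 + x)*(Z + 4)) = x*(-2 + Z) + 3*(x*(4 + Z)) = x*(-2 + Z) + 3*x*(4 + Z))
C(-5*K(1), 5) + 1135 = 2*5*(5 + 2*(-5*6)) + 1135 = 2*5*(5 + 2*(-30)) + 1135 = 2*5*(5 - 60) + 1135 = 2*5*(-55) + 1135 = -550 + 1135 = 585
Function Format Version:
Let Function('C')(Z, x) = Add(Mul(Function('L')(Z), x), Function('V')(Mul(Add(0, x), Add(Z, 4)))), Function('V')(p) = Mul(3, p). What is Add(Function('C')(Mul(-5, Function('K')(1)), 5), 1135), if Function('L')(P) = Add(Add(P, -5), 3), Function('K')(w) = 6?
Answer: 585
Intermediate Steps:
Function('L')(P) = Add(-2, P) (Function('L')(P) = Add(Add(-5, P), 3) = Add(-2, P))
Function('C')(Z, x) = Add(Mul(x, Add(-2, Z)), Mul(3, x, Add(4, Z))) (Function('C')(Z, x) = Add(Mul(Add(-2, Z), x), Mul(3, Mul(Add(0, x), Add(Z, 4)))) = Add(Mul(x, Add(-2, Z)), Mul(3, Mul(x, Add(4, Z)))) = Add(Mul(x, Add(-2, Z)), Mul(3, x, Add(4, Z))))
Add(Function('C')(Mul(-5, Function('K')(1)), 5), 1135) = Add(Mul(2, 5, Add(5, Mul(2, Mul(-5, 6)))), 1135) = Add(Mul(2, 5, Add(5, Mul(2, -30))), 1135) = Add(Mul(2, 5, Add(5, -60)), 1135) = Add(Mul(2, 5, -55), 1135) = Add(-550, 1135) = 585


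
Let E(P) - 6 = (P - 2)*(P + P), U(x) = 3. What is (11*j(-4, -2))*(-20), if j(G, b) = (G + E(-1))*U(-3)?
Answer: -5280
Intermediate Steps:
E(P) = 6 + 2*P*(-2 + P) (E(P) = 6 + (P - 2)*(P + P) = 6 + (-2 + P)*(2*P) = 6 + 2*P*(-2 + P))
j(G, b) = 36 + 3*G (j(G, b) = (G + (6 - 4*(-1) + 2*(-1)**2))*3 = (G + (6 + 4 + 2*1))*3 = (G + (6 + 4 + 2))*3 = (G + 12)*3 = (12 + G)*3 = 36 + 3*G)
(11*j(-4, -2))*(-20) = (11*(36 + 3*(-4)))*(-20) = (11*(36 - 12))*(-20) = (11*24)*(-20) = 264*(-20) = -5280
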